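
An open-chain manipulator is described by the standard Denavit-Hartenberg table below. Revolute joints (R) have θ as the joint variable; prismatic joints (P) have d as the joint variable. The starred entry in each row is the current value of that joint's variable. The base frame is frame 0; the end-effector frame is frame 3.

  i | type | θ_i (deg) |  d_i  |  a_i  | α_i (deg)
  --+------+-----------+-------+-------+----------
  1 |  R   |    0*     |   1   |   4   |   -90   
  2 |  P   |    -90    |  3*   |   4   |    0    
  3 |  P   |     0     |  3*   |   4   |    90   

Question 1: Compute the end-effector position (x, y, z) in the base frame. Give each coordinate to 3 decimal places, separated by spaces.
after link 1: o_1 = (4.0000, 0.0000, 1.0000)
after link 2: o_2 = (4.0000, 3.0000, 5.0000)
after link 3: o_3 = (4.0000, 6.0000, 9.0000)

4.000 6.000 9.000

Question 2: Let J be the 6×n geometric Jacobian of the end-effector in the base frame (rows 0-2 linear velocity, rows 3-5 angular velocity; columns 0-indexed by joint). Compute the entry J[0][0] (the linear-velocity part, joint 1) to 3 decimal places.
-6.000

axis z_0 = ẑ; lever o_n−o_0 = (4.0000,6.0000,9.0000)
cross product → J_v[:, 0] = (-6.0000,4.0000,0.0000)
J_ω[:, 0] = z_0
entry J[0][0] = -6.0000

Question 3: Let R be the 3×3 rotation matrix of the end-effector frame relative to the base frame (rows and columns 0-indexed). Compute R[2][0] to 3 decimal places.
1.000

End-effector x-axis (col 0 of R) = (0.0000,-0.0000,1.0000)
R[2][0] = 1.0000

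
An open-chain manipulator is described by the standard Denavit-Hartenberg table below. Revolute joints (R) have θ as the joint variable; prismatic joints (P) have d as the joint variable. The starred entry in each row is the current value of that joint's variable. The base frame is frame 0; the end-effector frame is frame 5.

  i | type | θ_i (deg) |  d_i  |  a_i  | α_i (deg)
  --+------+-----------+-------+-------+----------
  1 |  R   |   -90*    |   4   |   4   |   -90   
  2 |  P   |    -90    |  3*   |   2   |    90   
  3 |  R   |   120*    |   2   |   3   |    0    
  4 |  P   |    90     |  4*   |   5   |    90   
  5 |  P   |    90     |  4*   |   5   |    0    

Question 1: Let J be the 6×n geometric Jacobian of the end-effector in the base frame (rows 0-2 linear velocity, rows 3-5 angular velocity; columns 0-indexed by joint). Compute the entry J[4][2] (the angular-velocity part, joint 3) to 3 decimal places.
1.000

axis z_2 = (-0.0000,1.0000,0.0000); lever o_n−o_2 = (3.5622,11.0000,-7.8301)
cross product → J_v[:, 2] = (-7.8301,0.0000,-3.5622)
J_ω[:, 2] = z_2
entry J[4][2] = 1.0000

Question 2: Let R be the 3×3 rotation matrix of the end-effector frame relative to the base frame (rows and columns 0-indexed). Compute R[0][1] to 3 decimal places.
End-effector y-axis (col 1 of R) = (0.5000,0.0000,0.8660)
R[0][1] = 0.5000

0.500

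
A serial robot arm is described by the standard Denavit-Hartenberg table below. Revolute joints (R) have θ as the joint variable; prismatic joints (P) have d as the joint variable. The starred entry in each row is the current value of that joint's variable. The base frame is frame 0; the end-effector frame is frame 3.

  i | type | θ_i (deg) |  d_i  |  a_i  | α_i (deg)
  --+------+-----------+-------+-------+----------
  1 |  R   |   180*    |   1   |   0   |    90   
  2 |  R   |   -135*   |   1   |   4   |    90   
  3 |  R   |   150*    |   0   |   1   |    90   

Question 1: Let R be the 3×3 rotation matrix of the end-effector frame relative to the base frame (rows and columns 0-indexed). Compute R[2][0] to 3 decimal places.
End-effector x-axis (col 0 of R) = (-0.6124,0.5000,0.6124)
R[2][0] = 0.6124

0.612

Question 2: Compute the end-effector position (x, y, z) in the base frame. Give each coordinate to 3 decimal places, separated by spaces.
after link 1: o_1 = (0.0000, 0.0000, 1.0000)
after link 2: o_2 = (2.8284, 1.0000, -1.8284)
after link 3: o_3 = (2.2161, 1.5000, -1.2161)

2.216 1.500 -1.216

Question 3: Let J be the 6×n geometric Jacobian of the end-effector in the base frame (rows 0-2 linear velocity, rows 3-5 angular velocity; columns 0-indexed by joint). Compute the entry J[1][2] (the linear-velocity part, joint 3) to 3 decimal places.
-0.866

axis z_2 = (0.7071,-0.0000,0.7071); lever o_n−o_2 = (-0.6124,0.5000,0.6124)
cross product → J_v[:, 2] = (-0.3536,-0.8660,0.3536)
J_ω[:, 2] = z_2
entry J[1][2] = -0.8660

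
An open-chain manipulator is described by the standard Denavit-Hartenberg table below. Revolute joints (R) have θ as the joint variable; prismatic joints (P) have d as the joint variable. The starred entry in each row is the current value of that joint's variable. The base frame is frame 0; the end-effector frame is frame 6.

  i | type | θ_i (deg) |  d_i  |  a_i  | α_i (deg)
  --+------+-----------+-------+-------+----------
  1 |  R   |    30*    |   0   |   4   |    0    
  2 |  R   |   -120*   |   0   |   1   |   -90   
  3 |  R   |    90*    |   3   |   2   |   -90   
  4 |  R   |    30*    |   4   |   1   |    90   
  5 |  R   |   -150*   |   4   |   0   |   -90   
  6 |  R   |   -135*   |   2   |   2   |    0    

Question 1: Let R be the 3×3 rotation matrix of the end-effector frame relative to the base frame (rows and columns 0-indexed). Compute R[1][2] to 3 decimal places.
End-effector z-axis (col 2 of R) = (-0.2500,-0.8660,-0.4330)
R[1][2] = -0.8660

-0.866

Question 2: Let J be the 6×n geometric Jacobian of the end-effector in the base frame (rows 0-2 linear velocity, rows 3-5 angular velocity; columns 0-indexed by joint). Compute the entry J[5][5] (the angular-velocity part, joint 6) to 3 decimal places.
axis z_5 = (-0.2500,-0.8660,-0.4330); lever o_n−o_5 = (0.1124,-1.0249,-2.6338)
cross product → J_v[:, 5] = (1.8371,-0.7071,0.3536)
J_ω[:, 5] = z_5
entry J[5][5] = -0.4330

-0.433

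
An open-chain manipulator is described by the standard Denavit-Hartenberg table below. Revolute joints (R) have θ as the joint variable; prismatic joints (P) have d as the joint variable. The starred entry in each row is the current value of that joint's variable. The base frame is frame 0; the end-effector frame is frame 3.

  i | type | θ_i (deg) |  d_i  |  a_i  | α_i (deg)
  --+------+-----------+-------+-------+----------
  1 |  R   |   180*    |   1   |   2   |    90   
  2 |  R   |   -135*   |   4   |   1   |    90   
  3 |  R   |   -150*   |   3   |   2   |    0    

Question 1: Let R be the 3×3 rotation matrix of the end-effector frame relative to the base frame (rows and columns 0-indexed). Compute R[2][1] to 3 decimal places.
-0.354

End-effector y-axis (col 1 of R) = (0.3536,-0.8660,-0.3536)
R[2][1] = -0.3536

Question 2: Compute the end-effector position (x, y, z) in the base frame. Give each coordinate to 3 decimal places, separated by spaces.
after link 1: o_1 = (-2.0000, 0.0000, 1.0000)
after link 2: o_2 = (-1.2929, 4.0000, 0.2929)
after link 3: o_3 = (-0.3963, 3.0000, 3.6390)

-0.396 3.000 3.639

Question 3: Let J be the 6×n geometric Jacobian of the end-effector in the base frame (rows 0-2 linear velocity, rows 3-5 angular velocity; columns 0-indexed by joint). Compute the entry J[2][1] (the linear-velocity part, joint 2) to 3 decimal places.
-1.604

axis z_1 = (0.0000,1.0000,0.0000); lever o_n−o_1 = (1.6037,3.0000,2.6390)
cross product → J_v[:, 1] = (2.6390,-0.0000,-1.6037)
J_ω[:, 1] = z_1
entry J[2][1] = -1.6037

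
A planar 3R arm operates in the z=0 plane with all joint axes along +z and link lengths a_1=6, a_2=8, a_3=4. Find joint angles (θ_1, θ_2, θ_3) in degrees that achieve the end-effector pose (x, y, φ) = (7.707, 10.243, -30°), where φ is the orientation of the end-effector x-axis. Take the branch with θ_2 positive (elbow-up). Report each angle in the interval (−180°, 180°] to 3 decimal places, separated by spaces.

45.005 44.991 -119.996

wrist centre = target − a_3·(cos φ, sin φ) = (4.2429, 12.2430)
cos θ_2 = (167.8932−6²−8²)/(2·6·8) = 0.7072; θ_2 = 44.9907° (elbow-up)
β = atan2(12.2430,4.2429) = 70.8859°; ψ = atan2(5.6559,11.6578) = 25.8810°
θ_1 = β − ψ = 45.0049°
θ_3 = φ − θ_1 − θ_2 = -119.9956° (wrapped to (-180°,180°])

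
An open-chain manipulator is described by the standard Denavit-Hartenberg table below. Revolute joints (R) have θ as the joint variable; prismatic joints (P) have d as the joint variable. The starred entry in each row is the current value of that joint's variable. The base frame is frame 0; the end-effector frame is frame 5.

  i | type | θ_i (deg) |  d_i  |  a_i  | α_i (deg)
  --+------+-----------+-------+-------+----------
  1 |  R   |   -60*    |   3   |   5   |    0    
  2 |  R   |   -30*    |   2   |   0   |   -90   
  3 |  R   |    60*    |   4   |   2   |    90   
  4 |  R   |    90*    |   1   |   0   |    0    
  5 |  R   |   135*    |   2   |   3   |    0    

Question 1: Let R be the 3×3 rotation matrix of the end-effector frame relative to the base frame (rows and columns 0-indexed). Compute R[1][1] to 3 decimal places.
-0.354

End-effector y-axis (col 1 of R) = (-0.7071,-0.3536,-0.6124)
R[1][1] = -0.3536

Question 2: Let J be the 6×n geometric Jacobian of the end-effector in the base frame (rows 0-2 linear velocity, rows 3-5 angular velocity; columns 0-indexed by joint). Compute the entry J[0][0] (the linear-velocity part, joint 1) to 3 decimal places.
6.868

axis z_0 = ẑ; lever o_n−o_0 = (4.3787,-6.8675,6.6051)
cross product → J_v[:, 0] = (6.8675,4.3787,-0.0000)
J_ω[:, 0] = z_0
entry J[0][0] = 6.8675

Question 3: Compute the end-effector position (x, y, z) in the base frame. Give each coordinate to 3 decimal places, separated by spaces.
4.379 -6.868 6.605

after link 1: o_1 = (2.5000, -4.3301, 3.0000)
after link 2: o_2 = (2.5000, -4.3301, 5.0000)
after link 3: o_3 = (6.5000, -5.3301, 3.2679)
after link 4: o_4 = (6.5000, -6.1962, 3.7679)
after link 5: o_5 = (4.3787, -6.8675, 6.6051)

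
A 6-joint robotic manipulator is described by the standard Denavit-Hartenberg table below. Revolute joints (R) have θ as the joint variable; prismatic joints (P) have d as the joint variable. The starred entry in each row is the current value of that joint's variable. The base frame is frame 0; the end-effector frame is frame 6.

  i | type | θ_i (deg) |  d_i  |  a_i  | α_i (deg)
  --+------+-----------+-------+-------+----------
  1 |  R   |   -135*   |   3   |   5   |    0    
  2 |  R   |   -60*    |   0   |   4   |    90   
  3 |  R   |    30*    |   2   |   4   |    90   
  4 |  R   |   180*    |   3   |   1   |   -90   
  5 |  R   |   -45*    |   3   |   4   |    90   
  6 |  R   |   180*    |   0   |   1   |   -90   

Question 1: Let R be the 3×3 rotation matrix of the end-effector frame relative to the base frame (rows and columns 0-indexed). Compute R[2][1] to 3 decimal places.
End-effector y-axis (col 1 of R) = (0.9330,-0.2500,0.2588)
R[2][1] = 0.2588

0.259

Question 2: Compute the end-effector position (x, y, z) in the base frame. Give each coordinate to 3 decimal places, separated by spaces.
-10.866 -2.606 -0.996

after link 1: o_1 = (-3.5355, -3.5355, 3.0000)
after link 2: o_2 = (-7.3992, -2.5003, 3.0000)
after link 3: o_3 = (-10.2277, 0.3282, 5.0000)
after link 4: o_4 = (-10.8400, 0.4923, 1.9019)
after link 5: o_5 = (-10.6165, -2.6735, -1.9618)
after link 6: o_6 = (-10.8665, -2.6065, -0.9959)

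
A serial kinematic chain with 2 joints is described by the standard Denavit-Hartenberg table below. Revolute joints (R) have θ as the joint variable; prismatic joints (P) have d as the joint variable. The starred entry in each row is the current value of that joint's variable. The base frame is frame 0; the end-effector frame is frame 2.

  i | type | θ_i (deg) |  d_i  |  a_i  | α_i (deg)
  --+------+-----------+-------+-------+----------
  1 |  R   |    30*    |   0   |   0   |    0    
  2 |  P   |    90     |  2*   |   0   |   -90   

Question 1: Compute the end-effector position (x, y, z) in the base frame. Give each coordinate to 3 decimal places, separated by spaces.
0.000 0.000 2.000

after link 1: o_1 = (0.0000, 0.0000, 0.0000)
after link 2: o_2 = (0.0000, 0.0000, 2.0000)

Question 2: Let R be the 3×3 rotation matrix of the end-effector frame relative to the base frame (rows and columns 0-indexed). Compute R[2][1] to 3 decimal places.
End-effector y-axis (col 1 of R) = (-0.0000,-0.0000,-1.0000)
R[2][1] = -1.0000

-1.000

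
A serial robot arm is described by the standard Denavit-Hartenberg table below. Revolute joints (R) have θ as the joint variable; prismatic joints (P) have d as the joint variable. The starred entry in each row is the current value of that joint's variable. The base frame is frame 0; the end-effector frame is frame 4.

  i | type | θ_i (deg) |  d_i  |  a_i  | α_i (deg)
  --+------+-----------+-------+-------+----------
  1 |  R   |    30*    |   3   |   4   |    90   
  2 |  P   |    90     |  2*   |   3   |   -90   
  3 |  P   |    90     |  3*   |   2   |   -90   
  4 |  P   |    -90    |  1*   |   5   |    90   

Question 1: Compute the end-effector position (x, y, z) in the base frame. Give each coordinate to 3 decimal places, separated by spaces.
-3.464 -2.000 5.000

after link 1: o_1 = (3.4641, 2.0000, 3.0000)
after link 2: o_2 = (4.4641, 0.2679, 6.0000)
after link 3: o_3 = (0.8660, 0.5000, 6.0000)
after link 4: o_4 = (-3.4641, -2.0000, 5.0000)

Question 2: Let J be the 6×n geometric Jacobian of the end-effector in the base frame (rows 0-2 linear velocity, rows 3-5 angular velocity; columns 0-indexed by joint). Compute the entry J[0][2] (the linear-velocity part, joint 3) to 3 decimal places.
-0.866

prismatic axis z_2 = (-0.8660,-0.5000,0.0000)
J_v[:, 2] = z_2; J_ω[:, 2] = (0,0,0)
entry J[0][2] = -0.8660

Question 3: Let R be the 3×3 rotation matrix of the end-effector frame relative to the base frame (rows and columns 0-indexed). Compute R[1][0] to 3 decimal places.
End-effector x-axis (col 0 of R) = (-0.8660,-0.5000,0.0000)
R[1][0] = -0.5000

-0.500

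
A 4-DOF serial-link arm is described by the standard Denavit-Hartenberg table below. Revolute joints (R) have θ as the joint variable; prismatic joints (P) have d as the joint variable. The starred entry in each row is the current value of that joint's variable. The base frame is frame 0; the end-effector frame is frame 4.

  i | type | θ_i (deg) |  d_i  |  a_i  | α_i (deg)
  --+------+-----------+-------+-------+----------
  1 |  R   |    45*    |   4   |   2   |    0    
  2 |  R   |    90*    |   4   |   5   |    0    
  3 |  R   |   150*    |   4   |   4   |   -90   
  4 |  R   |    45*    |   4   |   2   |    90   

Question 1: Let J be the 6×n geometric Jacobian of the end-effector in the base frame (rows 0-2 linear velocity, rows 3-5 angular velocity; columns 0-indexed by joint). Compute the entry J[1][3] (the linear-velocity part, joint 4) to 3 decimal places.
axis z_3 = (0.9659,0.2588,0.0000); lever o_n−o_3 = (4.2297,-0.3307,-1.4142)
cross product → J_v[:, 3] = (-0.3660,1.3660,-1.4142)
J_ω[:, 3] = z_3
entry J[1][3] = 1.3660

1.366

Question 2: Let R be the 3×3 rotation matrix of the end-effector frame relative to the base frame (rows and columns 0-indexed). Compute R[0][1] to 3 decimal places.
0.966

End-effector y-axis (col 1 of R) = (0.9659,0.2588,0.0000)
R[0][1] = 0.9659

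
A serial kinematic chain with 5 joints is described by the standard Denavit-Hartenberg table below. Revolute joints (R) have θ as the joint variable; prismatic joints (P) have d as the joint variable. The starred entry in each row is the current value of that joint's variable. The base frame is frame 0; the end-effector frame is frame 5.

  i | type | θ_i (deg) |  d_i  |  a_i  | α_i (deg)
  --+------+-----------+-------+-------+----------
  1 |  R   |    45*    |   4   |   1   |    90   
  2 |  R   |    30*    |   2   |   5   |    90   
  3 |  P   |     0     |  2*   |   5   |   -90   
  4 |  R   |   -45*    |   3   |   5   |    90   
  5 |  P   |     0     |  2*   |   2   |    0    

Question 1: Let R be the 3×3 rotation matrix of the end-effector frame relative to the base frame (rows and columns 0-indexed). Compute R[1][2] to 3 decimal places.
End-effector z-axis (col 2 of R) = (-0.1830,-0.1830,-0.9659)
R[1][2] = -0.1830

-0.183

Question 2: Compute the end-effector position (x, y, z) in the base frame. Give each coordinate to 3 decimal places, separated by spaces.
after link 1: o_1 = (0.7071, 0.7071, 4.0000)
after link 2: o_2 = (5.1832, 2.3548, 6.5000)
after link 3: o_3 = (8.9522, 6.1237, 7.2679)
after link 4: o_4 = (14.4885, 7.4175, 5.9739)
after link 5: o_5 = (15.4885, 8.4175, 3.5244)

15.489 8.417 3.524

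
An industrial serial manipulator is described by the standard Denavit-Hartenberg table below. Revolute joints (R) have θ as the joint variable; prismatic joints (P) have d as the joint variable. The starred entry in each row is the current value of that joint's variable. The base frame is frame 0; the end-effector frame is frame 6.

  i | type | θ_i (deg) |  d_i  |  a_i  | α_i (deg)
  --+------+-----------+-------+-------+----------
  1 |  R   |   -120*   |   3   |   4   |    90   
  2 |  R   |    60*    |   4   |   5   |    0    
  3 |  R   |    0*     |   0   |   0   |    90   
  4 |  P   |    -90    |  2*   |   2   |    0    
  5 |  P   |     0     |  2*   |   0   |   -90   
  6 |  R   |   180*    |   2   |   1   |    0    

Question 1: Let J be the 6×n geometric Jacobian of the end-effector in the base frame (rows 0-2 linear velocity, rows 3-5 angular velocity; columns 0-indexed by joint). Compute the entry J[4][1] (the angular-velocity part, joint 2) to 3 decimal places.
axis z_1 = (-0.8660,0.5000,0.0000); lever o_n−o_1 = (-6.0801,-4.5311,4.0622)
cross product → J_v[:, 1] = (2.0311,3.5179,6.9641)
J_ω[:, 1] = z_1
entry J[4][1] = 0.5000

0.500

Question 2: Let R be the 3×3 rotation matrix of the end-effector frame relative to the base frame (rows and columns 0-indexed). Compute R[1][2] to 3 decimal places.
-0.433

End-effector z-axis (col 2 of R) = (-0.2500,-0.4330,0.8660)
R[1][2] = -0.4330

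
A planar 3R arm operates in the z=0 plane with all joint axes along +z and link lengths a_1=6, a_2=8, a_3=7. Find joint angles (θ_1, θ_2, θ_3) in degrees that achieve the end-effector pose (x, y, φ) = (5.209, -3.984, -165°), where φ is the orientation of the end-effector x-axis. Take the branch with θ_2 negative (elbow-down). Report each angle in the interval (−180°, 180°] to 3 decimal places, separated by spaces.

24.425 -59.992 -129.433

wrist centre = target − a_3·(cos φ, sin φ) = (11.9705, -2.1723)
cos θ_2 = (148.0112−6²−8²)/(2·6·8) = 0.5001; θ_2 = -59.9923° (elbow-down)
β = atan2(-2.1723,11.9705) = -10.2855°; ψ = atan2(-6.9277,10.0009) = -34.7104°
θ_1 = β − ψ = 24.4250°
θ_3 = φ − θ_1 − θ_2 = -129.4327° (wrapped to (-180°,180°])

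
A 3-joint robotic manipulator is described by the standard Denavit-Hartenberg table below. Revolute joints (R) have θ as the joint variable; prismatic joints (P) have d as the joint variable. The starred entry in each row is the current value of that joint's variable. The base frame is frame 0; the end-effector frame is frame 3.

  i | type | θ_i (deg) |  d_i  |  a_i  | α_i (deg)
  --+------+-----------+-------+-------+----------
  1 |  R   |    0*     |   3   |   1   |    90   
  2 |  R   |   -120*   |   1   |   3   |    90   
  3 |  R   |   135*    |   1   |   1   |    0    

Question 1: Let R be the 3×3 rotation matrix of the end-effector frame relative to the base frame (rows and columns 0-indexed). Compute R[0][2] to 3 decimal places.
End-effector z-axis (col 2 of R) = (-0.8660,-0.0000,0.5000)
R[0][2] = -0.8660

-0.866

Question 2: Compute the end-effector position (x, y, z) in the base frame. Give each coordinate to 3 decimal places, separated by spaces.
after link 1: o_1 = (1.0000, 0.0000, 3.0000)
after link 2: o_2 = (-0.5000, -1.0000, 0.4019)
after link 3: o_3 = (-1.0125, -1.7071, 1.5143)

-1.012 -1.707 1.514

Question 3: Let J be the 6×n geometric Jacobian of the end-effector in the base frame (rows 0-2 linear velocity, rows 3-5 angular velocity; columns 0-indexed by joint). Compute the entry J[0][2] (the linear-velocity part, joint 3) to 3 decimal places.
axis z_2 = (-0.8660,-0.0000,0.5000); lever o_n−o_2 = (-0.5125,-0.7071,1.1124)
cross product → J_v[:, 2] = (0.3536,0.7071,0.6124)
J_ω[:, 2] = z_2
entry J[0][2] = 0.3536

0.354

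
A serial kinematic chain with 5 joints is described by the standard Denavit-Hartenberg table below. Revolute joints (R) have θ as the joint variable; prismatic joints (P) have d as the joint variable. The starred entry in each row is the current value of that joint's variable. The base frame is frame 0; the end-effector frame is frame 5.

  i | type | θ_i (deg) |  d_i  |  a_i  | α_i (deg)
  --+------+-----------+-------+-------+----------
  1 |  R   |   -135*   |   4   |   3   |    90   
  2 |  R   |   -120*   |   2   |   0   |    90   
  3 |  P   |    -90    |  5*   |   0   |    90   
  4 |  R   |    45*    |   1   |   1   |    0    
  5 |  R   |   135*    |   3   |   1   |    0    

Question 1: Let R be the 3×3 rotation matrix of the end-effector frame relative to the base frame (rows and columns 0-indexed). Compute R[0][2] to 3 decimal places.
End-effector z-axis (col 2 of R) = (-0.3536,-0.3536,0.8660)
R[0][2] = -0.3536

-0.354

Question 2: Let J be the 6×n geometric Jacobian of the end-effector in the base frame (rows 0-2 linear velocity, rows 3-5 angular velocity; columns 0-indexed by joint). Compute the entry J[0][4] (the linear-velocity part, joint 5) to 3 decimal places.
axis z_4 = (-0.3536,-0.3536,0.8660); lever o_n−o_4 = (-1.7678,-0.3536,2.5981)
cross product → J_v[:, 4] = (-0.6124,-0.6124,-0.5000)
J_ω[:, 4] = z_4
entry J[0][4] = -0.6124

-0.612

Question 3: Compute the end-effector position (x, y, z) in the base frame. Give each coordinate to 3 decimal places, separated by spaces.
after link 1: o_1 = (-2.1213, -2.1213, 4.0000)
after link 2: o_2 = (-3.5355, -0.7071, 4.0000)
after link 3: o_3 = (-0.4737, 2.3548, 6.5000)
after link 4: o_4 = (0.1058, 1.9342, 7.7196)
after link 5: o_5 = (-1.6620, 1.5807, 10.3177)

-1.662 1.581 10.318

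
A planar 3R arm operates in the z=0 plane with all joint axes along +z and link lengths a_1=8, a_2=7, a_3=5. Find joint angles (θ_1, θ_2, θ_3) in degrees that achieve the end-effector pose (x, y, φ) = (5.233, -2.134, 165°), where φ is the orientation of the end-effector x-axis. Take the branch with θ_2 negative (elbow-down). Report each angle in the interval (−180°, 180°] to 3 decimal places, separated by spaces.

wrist centre = target − a_3·(cos φ, sin φ) = (10.0626, -3.4281)
cos θ_2 = (113.0083−8²−7²)/(2·8·7) = 0.0001; θ_2 = -89.9957° (elbow-down)
β = atan2(-3.4281,10.0626) = -18.8127°; ψ = atan2(-7.0000,8.0005) = -41.1841°
θ_1 = β − ψ = 22.3713°
θ_3 = φ − θ_1 − θ_2 = -127.3756° (wrapped to (-180°,180°])

22.371 -89.996 -127.376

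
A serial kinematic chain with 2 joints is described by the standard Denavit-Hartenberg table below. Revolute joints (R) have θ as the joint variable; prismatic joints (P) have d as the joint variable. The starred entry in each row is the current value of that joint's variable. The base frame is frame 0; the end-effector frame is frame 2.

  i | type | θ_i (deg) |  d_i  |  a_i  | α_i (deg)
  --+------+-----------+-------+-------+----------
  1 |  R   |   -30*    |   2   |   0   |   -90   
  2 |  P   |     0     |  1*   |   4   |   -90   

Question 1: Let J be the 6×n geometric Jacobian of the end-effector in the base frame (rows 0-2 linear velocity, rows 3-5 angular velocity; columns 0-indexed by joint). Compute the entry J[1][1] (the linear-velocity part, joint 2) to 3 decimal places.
prismatic axis z_1 = (0.5000,0.8660,0.0000)
J_v[:, 1] = z_1; J_ω[:, 1] = (0,0,0)
entry J[1][1] = 0.8660

0.866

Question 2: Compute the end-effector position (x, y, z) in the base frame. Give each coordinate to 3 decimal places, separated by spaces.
3.964 -1.134 2.000

after link 1: o_1 = (0.0000, 0.0000, 2.0000)
after link 2: o_2 = (3.9641, -1.1340, 2.0000)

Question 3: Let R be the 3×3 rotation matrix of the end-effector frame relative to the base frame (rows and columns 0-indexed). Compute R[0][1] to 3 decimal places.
-0.500

End-effector y-axis (col 1 of R) = (-0.5000,-0.8660,-0.0000)
R[0][1] = -0.5000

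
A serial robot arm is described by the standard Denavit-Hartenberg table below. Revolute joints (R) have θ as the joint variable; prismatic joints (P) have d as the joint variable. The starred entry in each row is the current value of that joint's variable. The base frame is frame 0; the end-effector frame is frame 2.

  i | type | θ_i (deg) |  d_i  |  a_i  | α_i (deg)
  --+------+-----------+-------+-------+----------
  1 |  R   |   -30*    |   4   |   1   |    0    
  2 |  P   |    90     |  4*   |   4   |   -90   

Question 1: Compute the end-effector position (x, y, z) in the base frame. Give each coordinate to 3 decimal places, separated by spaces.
after link 1: o_1 = (0.8660, -0.5000, 4.0000)
after link 2: o_2 = (2.8660, 2.9641, 8.0000)

2.866 2.964 8.000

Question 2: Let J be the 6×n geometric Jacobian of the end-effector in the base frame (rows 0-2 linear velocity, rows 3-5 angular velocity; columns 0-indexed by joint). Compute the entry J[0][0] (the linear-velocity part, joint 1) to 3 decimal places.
-2.964

axis z_0 = ẑ; lever o_n−o_0 = (2.8660,2.9641,8.0000)
cross product → J_v[:, 0] = (-2.9641,2.8660,0.0000)
J_ω[:, 0] = z_0
entry J[0][0] = -2.9641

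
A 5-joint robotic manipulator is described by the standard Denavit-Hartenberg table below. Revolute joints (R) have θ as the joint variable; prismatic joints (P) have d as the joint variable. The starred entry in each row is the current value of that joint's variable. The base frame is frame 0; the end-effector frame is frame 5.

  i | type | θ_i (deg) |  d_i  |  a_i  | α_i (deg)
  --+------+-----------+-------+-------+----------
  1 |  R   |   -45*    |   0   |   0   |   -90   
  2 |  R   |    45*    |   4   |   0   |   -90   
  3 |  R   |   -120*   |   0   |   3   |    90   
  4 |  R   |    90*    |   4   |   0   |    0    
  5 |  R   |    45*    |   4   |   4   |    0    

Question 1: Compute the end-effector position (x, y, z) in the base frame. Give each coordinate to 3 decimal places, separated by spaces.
-4.816 5.026 2.960

after link 1: o_1 = (0.0000, 0.0000, 0.0000)
after link 2: o_2 = (2.8284, 2.8284, 0.0000)
after link 3: o_3 = (3.9155, 5.4155, 1.0607)
after link 4: o_4 = (0.7693, 5.7334, 3.5101)
after link 5: o_5 = (-4.8161, 5.0263, 2.9596)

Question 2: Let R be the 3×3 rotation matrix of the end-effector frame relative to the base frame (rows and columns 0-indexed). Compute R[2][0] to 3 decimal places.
-0.750

End-effector x-axis (col 0 of R) = (-0.6098,-0.2562,-0.7500)
R[2][0] = -0.7500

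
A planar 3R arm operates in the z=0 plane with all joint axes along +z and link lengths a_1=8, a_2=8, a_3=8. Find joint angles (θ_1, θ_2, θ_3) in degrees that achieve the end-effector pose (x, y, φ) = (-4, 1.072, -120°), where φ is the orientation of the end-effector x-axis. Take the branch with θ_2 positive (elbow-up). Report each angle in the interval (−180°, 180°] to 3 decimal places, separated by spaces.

30.001 119.998 90.001

wrist centre = target − a_3·(cos φ, sin φ) = (-0.0000, 8.0002)
cos θ_2 = (64.0033−8²−8²)/(2·8·8) = -0.5000; θ_2 = 119.9983° (elbow-up)
β = atan2(8.0002,-0.0000) = 90.0000°; ψ = atan2(6.9283,4.0002) = 59.9992°
θ_1 = β − ψ = 30.0008°
θ_3 = φ − θ_1 − θ_2 = 90.0008° (wrapped to (-180°,180°])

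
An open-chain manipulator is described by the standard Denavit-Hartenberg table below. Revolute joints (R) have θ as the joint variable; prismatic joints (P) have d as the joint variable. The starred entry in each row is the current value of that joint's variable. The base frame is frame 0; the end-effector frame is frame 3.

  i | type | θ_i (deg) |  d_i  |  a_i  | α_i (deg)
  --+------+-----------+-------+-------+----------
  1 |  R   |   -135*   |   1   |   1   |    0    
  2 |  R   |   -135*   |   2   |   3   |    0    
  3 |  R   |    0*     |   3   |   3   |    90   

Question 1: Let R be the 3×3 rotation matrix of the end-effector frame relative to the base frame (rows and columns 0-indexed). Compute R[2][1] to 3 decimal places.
1.000

End-effector y-axis (col 1 of R) = (-0.0000,-0.0000,1.0000)
R[2][1] = 1.0000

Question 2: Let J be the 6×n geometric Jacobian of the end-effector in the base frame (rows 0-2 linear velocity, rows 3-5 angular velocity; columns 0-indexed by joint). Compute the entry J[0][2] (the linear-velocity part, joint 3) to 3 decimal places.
-3.000

axis z_2 = (0.0000,0.0000,1.0000); lever o_n−o_2 = (-0.0000,3.0000,3.0000)
cross product → J_v[:, 2] = (-3.0000,-0.0000,0.0000)
J_ω[:, 2] = z_2
entry J[0][2] = -3.0000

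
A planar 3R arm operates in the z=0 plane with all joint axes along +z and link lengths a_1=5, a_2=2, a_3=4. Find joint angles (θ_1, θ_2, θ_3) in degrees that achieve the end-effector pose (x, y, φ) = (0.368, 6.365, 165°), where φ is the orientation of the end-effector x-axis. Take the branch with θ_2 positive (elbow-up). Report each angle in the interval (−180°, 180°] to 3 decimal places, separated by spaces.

43.091 30.041 91.868

wrist centre = target − a_3·(cos φ, sin φ) = (4.2317, 5.3297)
cos θ_2 = (46.3133−5²−2²)/(2·5·2) = 0.8657; θ_2 = 30.0415° (elbow-up)
β = atan2(5.3297,4.2317) = 51.5511°; ψ = atan2(1.0013,6.7313) = 8.4604°
θ_1 = β − ψ = 43.0906°
θ_3 = φ − θ_1 − θ_2 = 91.8679° (wrapped to (-180°,180°])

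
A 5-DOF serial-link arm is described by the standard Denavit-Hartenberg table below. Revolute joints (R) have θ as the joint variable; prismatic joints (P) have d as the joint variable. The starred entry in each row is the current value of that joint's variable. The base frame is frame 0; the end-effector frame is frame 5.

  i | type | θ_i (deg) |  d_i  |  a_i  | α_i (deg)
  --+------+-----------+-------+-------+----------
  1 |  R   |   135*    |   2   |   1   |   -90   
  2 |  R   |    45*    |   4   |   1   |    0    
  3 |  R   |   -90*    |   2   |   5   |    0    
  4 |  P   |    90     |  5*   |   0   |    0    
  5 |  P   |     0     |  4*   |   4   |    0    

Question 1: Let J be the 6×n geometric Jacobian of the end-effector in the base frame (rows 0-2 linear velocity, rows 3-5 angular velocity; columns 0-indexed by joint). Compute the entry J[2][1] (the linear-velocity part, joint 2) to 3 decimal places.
axis z_1 = (-0.7071,-0.7071,0.0000); lever o_n−o_1 = (-15.6066,-5.6066,0.0000)
cross product → J_v[:, 1] = (-0.0000,-0.0000,-7.0711)
J_ω[:, 1] = z_1
entry J[2][1] = -7.0711

-7.071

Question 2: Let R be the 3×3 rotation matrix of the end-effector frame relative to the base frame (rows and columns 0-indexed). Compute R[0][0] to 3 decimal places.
-0.500

End-effector x-axis (col 0 of R) = (-0.5000,0.5000,-0.7071)
R[0][0] = -0.5000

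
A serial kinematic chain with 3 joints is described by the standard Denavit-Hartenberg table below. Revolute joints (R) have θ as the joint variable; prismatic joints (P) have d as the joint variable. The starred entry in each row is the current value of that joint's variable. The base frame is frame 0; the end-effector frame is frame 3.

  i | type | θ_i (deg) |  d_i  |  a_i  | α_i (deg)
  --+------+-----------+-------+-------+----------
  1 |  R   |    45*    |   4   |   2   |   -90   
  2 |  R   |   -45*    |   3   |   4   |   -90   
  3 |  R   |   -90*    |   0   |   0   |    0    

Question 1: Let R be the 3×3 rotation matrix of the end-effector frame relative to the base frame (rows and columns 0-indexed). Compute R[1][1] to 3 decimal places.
End-effector y-axis (col 1 of R) = (0.5000,0.5000,0.7071)
R[1][1] = 0.5000

0.500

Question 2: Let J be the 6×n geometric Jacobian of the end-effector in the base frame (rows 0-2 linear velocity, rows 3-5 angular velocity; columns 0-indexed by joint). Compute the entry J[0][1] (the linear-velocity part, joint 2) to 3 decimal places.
axis z_1 = (-0.7071,0.7071,0.0000); lever o_n−o_1 = (-0.1213,4.1213,2.8284)
cross product → J_v[:, 1] = (2.0000,2.0000,-2.8284)
J_ω[:, 1] = z_1
entry J[0][1] = 2.0000

2.000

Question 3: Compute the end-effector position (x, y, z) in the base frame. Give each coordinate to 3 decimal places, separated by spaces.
1.293 5.536 6.828

after link 1: o_1 = (1.4142, 1.4142, 4.0000)
after link 2: o_2 = (1.2929, 5.5355, 6.8284)
after link 3: o_3 = (1.2929, 5.5355, 6.8284)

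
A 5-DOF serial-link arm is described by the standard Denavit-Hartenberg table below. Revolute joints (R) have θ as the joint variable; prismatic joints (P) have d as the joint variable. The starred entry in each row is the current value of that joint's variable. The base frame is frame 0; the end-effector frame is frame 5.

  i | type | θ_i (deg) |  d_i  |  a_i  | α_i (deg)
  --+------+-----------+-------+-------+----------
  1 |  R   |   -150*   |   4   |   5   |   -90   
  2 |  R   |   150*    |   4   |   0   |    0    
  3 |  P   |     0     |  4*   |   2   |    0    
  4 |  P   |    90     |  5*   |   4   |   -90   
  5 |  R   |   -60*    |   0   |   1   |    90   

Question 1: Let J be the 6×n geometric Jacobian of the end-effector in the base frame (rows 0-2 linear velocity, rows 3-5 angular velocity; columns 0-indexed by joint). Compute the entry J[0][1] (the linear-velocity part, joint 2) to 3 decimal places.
-2.509

axis z_1 = (0.5000,-0.8660,0.0000); lever o_n−o_1 = (10.3816,-10.0173,2.8971)
cross product → J_v[:, 1] = (-2.5090,-1.4486,3.9821)
J_ω[:, 1] = z_1
entry J[0][1] = -2.5090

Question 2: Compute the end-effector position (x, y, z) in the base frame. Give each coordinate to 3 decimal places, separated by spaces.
after link 1: o_1 = (-4.3301, -2.5000, 4.0000)
after link 2: o_2 = (-2.3301, -5.9641, 4.0000)
after link 3: o_3 = (1.1699, -8.5622, 3.0000)
after link 4: o_4 = (5.4019, -11.8923, 6.4641)
after link 5: o_5 = (6.0514, -12.5173, 6.8971)

6.051 -12.517 6.897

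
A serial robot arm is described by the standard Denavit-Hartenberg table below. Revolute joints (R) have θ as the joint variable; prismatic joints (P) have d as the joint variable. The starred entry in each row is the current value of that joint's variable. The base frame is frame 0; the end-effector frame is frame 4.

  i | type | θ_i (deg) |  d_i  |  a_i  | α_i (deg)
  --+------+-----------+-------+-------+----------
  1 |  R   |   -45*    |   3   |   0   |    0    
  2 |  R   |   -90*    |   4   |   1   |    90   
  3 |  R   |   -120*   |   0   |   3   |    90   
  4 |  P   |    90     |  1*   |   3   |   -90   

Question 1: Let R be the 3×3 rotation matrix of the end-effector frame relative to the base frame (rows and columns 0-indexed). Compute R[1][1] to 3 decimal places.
End-effector y-axis (col 1 of R) = (-0.6124,-0.6124,-0.5000)
R[1][1] = -0.6124

-0.612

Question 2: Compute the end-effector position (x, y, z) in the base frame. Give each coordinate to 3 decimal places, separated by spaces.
-1.155 3.087 4.902

after link 1: o_1 = (0.0000, 0.0000, 3.0000)
after link 2: o_2 = (-0.7071, -0.7071, 7.0000)
after link 3: o_3 = (0.3536, 0.3536, 4.4019)
after link 4: o_4 = (-1.1554, 3.0872, 4.9019)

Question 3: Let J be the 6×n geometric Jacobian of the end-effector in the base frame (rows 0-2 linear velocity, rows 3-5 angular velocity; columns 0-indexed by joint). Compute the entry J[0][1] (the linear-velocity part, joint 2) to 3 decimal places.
axis z_1 = (0.0000,0.0000,1.0000); lever o_n−o_1 = (-1.1554,3.0872,1.9019)
cross product → J_v[:, 1] = (-3.0872,-1.1554,0.0000)
J_ω[:, 1] = z_1
entry J[0][1] = -3.0872

-3.087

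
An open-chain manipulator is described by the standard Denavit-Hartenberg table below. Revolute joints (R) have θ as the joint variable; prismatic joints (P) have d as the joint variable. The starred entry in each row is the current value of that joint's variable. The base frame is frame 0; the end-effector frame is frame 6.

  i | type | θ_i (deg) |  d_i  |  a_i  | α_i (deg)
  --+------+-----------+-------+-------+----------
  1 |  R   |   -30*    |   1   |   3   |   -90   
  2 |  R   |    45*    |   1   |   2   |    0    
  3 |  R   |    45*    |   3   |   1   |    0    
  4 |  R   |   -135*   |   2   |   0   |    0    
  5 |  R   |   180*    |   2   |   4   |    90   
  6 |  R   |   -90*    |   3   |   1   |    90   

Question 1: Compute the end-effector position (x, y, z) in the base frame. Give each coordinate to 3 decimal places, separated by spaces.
6.710 4.209 -6.364

after link 1: o_1 = (2.5981, -1.5000, 1.0000)
after link 2: o_2 = (4.3228, -1.3411, -0.4142)
after link 3: o_3 = (5.8228, 1.2570, -1.4142)
after link 4: o_4 = (6.8228, 2.9890, -1.4142)
after link 5: o_5 = (5.3733, 6.1353, -4.2426)
after link 6: o_6 = (6.7104, 4.2086, -6.3640)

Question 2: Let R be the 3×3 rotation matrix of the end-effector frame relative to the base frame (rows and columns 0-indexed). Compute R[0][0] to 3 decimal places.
End-effector x-axis (col 0 of R) = (-0.5000,-0.8660,-0.0000)
R[0][0] = -0.5000

-0.500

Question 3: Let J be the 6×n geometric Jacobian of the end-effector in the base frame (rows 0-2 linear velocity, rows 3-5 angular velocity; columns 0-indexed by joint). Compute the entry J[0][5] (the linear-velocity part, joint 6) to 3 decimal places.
-0.612

axis z_5 = (0.6124,-0.3536,-0.7071); lever o_n−o_5 = (1.3371,-1.9267,-2.1213)
cross product → J_v[:, 5] = (-0.6124,0.3536,-0.7071)
J_ω[:, 5] = z_5
entry J[0][5] = -0.6124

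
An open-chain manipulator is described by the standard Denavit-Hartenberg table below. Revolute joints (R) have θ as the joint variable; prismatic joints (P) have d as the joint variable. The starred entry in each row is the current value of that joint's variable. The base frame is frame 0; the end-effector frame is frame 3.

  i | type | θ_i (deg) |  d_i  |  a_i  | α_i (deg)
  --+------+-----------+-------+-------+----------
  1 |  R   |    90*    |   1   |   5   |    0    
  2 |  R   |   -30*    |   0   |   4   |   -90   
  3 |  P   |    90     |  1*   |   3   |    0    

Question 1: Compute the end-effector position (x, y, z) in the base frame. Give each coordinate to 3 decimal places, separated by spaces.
after link 1: o_1 = (0.0000, 5.0000, 1.0000)
after link 2: o_2 = (2.0000, 8.4641, 1.0000)
after link 3: o_3 = (1.1340, 8.9641, -2.0000)

1.134 8.964 -2.000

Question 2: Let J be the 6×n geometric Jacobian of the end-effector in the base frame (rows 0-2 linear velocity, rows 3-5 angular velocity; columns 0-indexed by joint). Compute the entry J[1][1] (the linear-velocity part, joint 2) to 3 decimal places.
axis z_1 = (0.0000,0.0000,1.0000); lever o_n−o_1 = (1.1340,3.9641,-3.0000)
cross product → J_v[:, 1] = (-3.9641,1.1340,0.0000)
J_ω[:, 1] = z_1
entry J[1][1] = 1.1340

1.134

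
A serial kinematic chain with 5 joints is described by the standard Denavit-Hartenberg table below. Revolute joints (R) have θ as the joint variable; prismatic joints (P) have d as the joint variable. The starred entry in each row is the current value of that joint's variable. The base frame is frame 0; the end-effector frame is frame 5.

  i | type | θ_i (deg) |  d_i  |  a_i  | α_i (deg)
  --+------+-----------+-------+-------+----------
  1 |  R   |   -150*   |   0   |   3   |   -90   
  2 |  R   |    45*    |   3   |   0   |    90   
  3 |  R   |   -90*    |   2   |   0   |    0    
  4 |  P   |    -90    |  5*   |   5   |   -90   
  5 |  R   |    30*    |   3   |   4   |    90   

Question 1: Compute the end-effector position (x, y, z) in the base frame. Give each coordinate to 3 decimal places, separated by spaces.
after link 1: o_1 = (-2.5981, -1.5000, 0.0000)
after link 2: o_2 = (-1.0981, -4.0981, 0.0000)
after link 3: o_3 = (-2.3228, -4.8052, 1.4142)
after link 4: o_4 = (-2.3228, -4.8052, 8.4853)
after link 5: o_5 = (-0.4768, -0.2753, 9.5206)

-0.477 -0.275 9.521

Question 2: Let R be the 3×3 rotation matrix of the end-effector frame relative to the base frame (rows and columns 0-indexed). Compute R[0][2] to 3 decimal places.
End-effector z-axis (col 2 of R) = (-0.2241,-0.1294,0.9659)
R[0][2] = -0.2241

-0.224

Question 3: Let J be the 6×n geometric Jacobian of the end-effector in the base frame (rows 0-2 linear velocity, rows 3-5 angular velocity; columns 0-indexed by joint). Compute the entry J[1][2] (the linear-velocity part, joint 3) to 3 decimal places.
axis z_2 = (-0.6124,-0.3536,0.7071); lever o_n−o_2 = (0.6213,3.8228,9.5206)
cross product → J_v[:, 2] = (-6.0692,6.2695,-2.1213)
J_ω[:, 2] = z_2
entry J[1][2] = 6.2695

6.269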